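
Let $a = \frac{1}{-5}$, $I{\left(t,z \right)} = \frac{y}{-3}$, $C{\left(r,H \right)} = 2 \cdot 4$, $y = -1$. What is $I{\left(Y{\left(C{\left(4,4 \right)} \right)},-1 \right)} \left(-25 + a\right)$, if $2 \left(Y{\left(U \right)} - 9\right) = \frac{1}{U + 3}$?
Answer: $- \frac{42}{5} \approx -8.4$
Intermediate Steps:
$C{\left(r,H \right)} = 8$
$Y{\left(U \right)} = 9 + \frac{1}{2 \left(3 + U\right)}$ ($Y{\left(U \right)} = 9 + \frac{1}{2 \left(U + 3\right)} = 9 + \frac{1}{2 \left(3 + U\right)}$)
$I{\left(t,z \right)} = \frac{1}{3}$ ($I{\left(t,z \right)} = - \frac{1}{-3} = \left(-1\right) \left(- \frac{1}{3}\right) = \frac{1}{3}$)
$a = - \frac{1}{5} \approx -0.2$
$I{\left(Y{\left(C{\left(4,4 \right)} \right)},-1 \right)} \left(-25 + a\right) = \frac{-25 - \frac{1}{5}}{3} = \frac{1}{3} \left(- \frac{126}{5}\right) = - \frac{42}{5}$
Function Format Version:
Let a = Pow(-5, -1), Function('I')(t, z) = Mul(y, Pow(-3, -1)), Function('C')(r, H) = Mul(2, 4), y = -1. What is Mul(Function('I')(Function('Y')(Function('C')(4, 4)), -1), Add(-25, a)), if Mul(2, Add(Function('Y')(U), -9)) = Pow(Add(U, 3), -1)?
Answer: Rational(-42, 5) ≈ -8.4000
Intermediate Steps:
Function('C')(r, H) = 8
Function('Y')(U) = Add(9, Mul(Rational(1, 2), Pow(Add(3, U), -1))) (Function('Y')(U) = Add(9, Mul(Rational(1, 2), Pow(Add(U, 3), -1))) = Add(9, Mul(Rational(1, 2), Pow(Add(3, U), -1))))
Function('I')(t, z) = Rational(1, 3) (Function('I')(t, z) = Mul(-1, Pow(-3, -1)) = Mul(-1, Rational(-1, 3)) = Rational(1, 3))
a = Rational(-1, 5) ≈ -0.20000
Mul(Function('I')(Function('Y')(Function('C')(4, 4)), -1), Add(-25, a)) = Mul(Rational(1, 3), Add(-25, Rational(-1, 5))) = Mul(Rational(1, 3), Rational(-126, 5)) = Rational(-42, 5)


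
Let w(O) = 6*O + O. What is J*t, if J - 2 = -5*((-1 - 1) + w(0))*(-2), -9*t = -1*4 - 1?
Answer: -10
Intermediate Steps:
w(O) = 7*O
t = 5/9 (t = -(-1*4 - 1)/9 = -(-4 - 1)/9 = -⅑*(-5) = 5/9 ≈ 0.55556)
J = -18 (J = 2 - 5*((-1 - 1) + 7*0)*(-2) = 2 - 5*(-2 + 0)*(-2) = 2 - 5*(-2)*(-2) = 2 + 10*(-2) = 2 - 20 = -18)
J*t = -18*5/9 = -10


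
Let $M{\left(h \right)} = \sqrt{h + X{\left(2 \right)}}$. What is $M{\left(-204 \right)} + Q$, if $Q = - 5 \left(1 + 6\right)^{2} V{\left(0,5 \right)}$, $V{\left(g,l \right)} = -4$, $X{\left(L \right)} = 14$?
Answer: $980 + i \sqrt{190} \approx 980.0 + 13.784 i$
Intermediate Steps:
$M{\left(h \right)} = \sqrt{14 + h}$ ($M{\left(h \right)} = \sqrt{h + 14} = \sqrt{14 + h}$)
$Q = 980$ ($Q = - 5 \left(1 + 6\right)^{2} \left(-4\right) = - 5 \cdot 7^{2} \left(-4\right) = \left(-5\right) 49 \left(-4\right) = \left(-245\right) \left(-4\right) = 980$)
$M{\left(-204 \right)} + Q = \sqrt{14 - 204} + 980 = \sqrt{-190} + 980 = i \sqrt{190} + 980 = 980 + i \sqrt{190}$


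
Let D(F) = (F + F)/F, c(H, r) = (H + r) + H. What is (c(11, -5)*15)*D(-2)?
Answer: 510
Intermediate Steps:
c(H, r) = r + 2*H
D(F) = 2 (D(F) = (2*F)/F = 2)
(c(11, -5)*15)*D(-2) = ((-5 + 2*11)*15)*2 = ((-5 + 22)*15)*2 = (17*15)*2 = 255*2 = 510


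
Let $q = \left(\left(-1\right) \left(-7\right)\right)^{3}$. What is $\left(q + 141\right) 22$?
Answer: $10648$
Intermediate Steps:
$q = 343$ ($q = 7^{3} = 343$)
$\left(q + 141\right) 22 = \left(343 + 141\right) 22 = 484 \cdot 22 = 10648$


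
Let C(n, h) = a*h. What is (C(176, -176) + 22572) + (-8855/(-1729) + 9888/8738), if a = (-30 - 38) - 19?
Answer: 40889001365/1079143 ≈ 37890.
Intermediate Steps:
a = -87 (a = -68 - 19 = -87)
C(n, h) = -87*h
(C(176, -176) + 22572) + (-8855/(-1729) + 9888/8738) = (-87*(-176) + 22572) + (-8855/(-1729) + 9888/8738) = (15312 + 22572) + (-8855*(-1/1729) + 9888*(1/8738)) = 37884 + (1265/247 + 4944/4369) = 37884 + 6747953/1079143 = 40889001365/1079143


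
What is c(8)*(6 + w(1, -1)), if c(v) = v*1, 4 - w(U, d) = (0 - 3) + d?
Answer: 112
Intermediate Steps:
w(U, d) = 7 - d (w(U, d) = 4 - ((0 - 3) + d) = 4 - (-3 + d) = 4 + (3 - d) = 7 - d)
c(v) = v
c(8)*(6 + w(1, -1)) = 8*(6 + (7 - 1*(-1))) = 8*(6 + (7 + 1)) = 8*(6 + 8) = 8*14 = 112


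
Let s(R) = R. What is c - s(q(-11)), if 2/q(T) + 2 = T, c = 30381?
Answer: 394955/13 ≈ 30381.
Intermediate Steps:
q(T) = 2/(-2 + T)
c - s(q(-11)) = 30381 - 2/(-2 - 11) = 30381 - 2/(-13) = 30381 - 2*(-1)/13 = 30381 - 1*(-2/13) = 30381 + 2/13 = 394955/13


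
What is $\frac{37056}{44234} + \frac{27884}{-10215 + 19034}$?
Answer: $\frac{780108860}{195049823} \approx 3.9995$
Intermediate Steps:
$\frac{37056}{44234} + \frac{27884}{-10215 + 19034} = 37056 \cdot \frac{1}{44234} + \frac{27884}{8819} = \frac{18528}{22117} + 27884 \cdot \frac{1}{8819} = \frac{18528}{22117} + \frac{27884}{8819} = \frac{780108860}{195049823}$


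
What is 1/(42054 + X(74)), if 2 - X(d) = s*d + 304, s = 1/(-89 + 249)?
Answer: 80/3340123 ≈ 2.3951e-5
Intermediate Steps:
s = 1/160 ≈ 0.0062500
X(d) = -302 - d/160 (X(d) = 2 - (d/160 + 304) = 2 - (304 + d/160) = 2 + (-304 - d/160) = -302 - d/160)
1/(42054 + X(74)) = 1/(42054 + (-302 - 1/160*74)) = 1/(42054 + (-302 - 37/80)) = 1/(42054 - 24197/80) = 1/(3340123/80) = 80/3340123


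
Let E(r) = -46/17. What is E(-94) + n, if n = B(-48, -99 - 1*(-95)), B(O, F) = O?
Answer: -862/17 ≈ -50.706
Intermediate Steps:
n = -48
E(r) = -46/17 (E(r) = -46*1/17 = -46/17)
E(-94) + n = -46/17 - 48 = -862/17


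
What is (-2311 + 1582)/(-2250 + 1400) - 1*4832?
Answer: -4106471/850 ≈ -4831.1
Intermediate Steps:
(-2311 + 1582)/(-2250 + 1400) - 1*4832 = -729/(-850) - 4832 = -729*(-1/850) - 4832 = 729/850 - 4832 = -4106471/850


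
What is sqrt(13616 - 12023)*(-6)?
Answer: -18*sqrt(177) ≈ -239.47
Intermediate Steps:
sqrt(13616 - 12023)*(-6) = sqrt(1593)*(-6) = (3*sqrt(177))*(-6) = -18*sqrt(177)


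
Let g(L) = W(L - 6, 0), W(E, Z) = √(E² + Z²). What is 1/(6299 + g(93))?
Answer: 1/6386 ≈ 0.00015659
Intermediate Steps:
g(L) = √((-6 + L)²) (g(L) = √((L - 6)² + 0²) = √((-6 + L)² + 0) = √((-6 + L)²))
1/(6299 + g(93)) = 1/(6299 + √((-6 + 93)²)) = 1/(6299 + √(87²)) = 1/(6299 + √7569) = 1/(6299 + 87) = 1/6386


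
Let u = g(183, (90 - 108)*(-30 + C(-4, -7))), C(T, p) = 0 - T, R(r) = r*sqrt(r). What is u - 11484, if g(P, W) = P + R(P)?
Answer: -11301 + 183*sqrt(183) ≈ -8825.4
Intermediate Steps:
R(r) = r**(3/2)
C(T, p) = -T
g(P, W) = P + P**(3/2)
u = 183 + 183*sqrt(183) (u = 183 + 183**(3/2) = 183 + 183*sqrt(183) ≈ 2658.6)
u - 11484 = (183 + 183*sqrt(183)) - 11484 = -11301 + 183*sqrt(183)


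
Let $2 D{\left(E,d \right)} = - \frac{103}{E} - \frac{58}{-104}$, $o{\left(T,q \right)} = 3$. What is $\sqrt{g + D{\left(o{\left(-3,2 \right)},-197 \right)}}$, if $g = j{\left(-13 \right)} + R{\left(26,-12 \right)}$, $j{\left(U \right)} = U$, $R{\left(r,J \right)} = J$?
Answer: $\frac{i \sqrt{1019382}}{156} \approx 6.4721 i$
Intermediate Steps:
$D{\left(E,d \right)} = \frac{29}{104} - \frac{103}{2 E}$ ($D{\left(E,d \right)} = \frac{- \frac{103}{E} - \frac{58}{-104}}{2} = \frac{- \frac{103}{E} - - \frac{29}{52}}{2} = \frac{- \frac{103}{E} + \frac{29}{52}}{2} = \frac{\frac{29}{52} - \frac{103}{E}}{2} = \frac{29}{104} - \frac{103}{2 E}$)
$g = -25$ ($g = -13 - 12 = -25$)
$\sqrt{g + D{\left(o{\left(-3,2 \right)},-197 \right)}} = \sqrt{-25 + \frac{-5356 + 29 \cdot 3}{104 \cdot 3}} = \sqrt{-25 + \frac{1}{104} \cdot \frac{1}{3} \left(-5356 + 87\right)} = \sqrt{-25 + \frac{1}{104} \cdot \frac{1}{3} \left(-5269\right)} = \sqrt{-25 - \frac{5269}{312}} = \sqrt{- \frac{13069}{312}} = \frac{i \sqrt{1019382}}{156}$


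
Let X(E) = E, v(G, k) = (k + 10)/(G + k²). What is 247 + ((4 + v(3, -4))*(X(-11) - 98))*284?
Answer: -2533699/19 ≈ -1.3335e+5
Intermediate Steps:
v(G, k) = (10 + k)/(G + k²)
247 + ((4 + v(3, -4))*(X(-11) - 98))*284 = 247 + ((4 + (10 - 4)/(3 + (-4)²))*(-11 - 98))*284 = 247 + ((4 + 6/(3 + 16))*(-109))*284 = 247 + ((4 + 6/19)*(-109))*284 = 247 + ((82/19)*(-109))*284 = 247 - 8938/19*284 = 247 - 2538392/19 = -2533699/19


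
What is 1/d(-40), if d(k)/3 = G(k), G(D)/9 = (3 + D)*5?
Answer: -1/4995 ≈ -0.00020020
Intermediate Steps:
G(D) = 135 + 45*D (G(D) = 9*((3 + D)*5) = 9*(15 + 5*D) = 135 + 45*D)
d(k) = 405 + 135*k (d(k) = 3*(135 + 45*k) = 405 + 135*k)
1/d(-40) = 1/(405 + 135*(-40)) = 1/(405 - 5400) = 1/(-4995) = -1/4995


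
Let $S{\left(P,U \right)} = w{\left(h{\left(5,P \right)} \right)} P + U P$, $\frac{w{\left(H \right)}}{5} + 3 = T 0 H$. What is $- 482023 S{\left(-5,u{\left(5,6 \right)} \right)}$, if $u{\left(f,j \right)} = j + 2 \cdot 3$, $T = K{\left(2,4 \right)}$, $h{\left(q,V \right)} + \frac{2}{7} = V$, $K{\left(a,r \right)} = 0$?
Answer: $-7230345$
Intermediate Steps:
$h{\left(q,V \right)} = - \frac{2}{7} + V$
$T = 0$
$u{\left(f,j \right)} = 6 + j$ ($u{\left(f,j \right)} = j + 6 = 6 + j$)
$w{\left(H \right)} = -15$ ($w{\left(H \right)} = -15 + 5 \cdot 0 \cdot 0 H = -15 + 5 \cdot 0 H = -15 + 5 \cdot 0 = -15 + 0 = -15$)
$S{\left(P,U \right)} = - 15 P + P U$ ($S{\left(P,U \right)} = - 15 P + U P = - 15 P + P U$)
$- 482023 S{\left(-5,u{\left(5,6 \right)} \right)} = - 482023 \left(- 5 \left(-15 + \left(6 + 6\right)\right)\right) = - 482023 \left(- 5 \left(-15 + 12\right)\right) = - 482023 \left(\left(-5\right) \left(-3\right)\right) = \left(-482023\right) 15 = -7230345$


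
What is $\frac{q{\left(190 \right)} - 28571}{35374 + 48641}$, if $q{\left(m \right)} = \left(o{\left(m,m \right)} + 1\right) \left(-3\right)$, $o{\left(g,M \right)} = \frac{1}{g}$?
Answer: $- \frac{5429063}{15962850} \approx -0.34011$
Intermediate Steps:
$q{\left(m \right)} = -3 - \frac{3}{m}$ ($q{\left(m \right)} = \left(\frac{1}{m} + 1\right) \left(-3\right) = \left(1 + \frac{1}{m}\right) \left(-3\right) = -3 - \frac{3}{m}$)
$\frac{q{\left(190 \right)} - 28571}{35374 + 48641} = \frac{\left(-3 - \frac{3}{190}\right) - 28571}{35374 + 48641} = \frac{\left(-3 - \frac{3}{190}\right) - 28571}{84015} = \left(\left(-3 - \frac{3}{190}\right) - 28571\right) \frac{1}{84015} = \left(- \frac{573}{190} - 28571\right) \frac{1}{84015} = \left(- \frac{5429063}{190}\right) \frac{1}{84015} = - \frac{5429063}{15962850}$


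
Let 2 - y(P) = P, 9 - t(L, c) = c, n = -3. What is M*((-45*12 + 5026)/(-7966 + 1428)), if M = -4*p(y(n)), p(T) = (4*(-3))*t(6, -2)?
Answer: -1184304/3269 ≈ -362.28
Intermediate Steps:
t(L, c) = 9 - c
y(P) = 2 - P
p(T) = -132 (p(T) = (4*(-3))*(9 - 1*(-2)) = -12*(9 + 2) = -12*11 = -132)
M = 528 (M = -4*(-132) = 528)
M*((-45*12 + 5026)/(-7966 + 1428)) = 528*((-45*12 + 5026)/(-7966 + 1428)) = 528*((-540 + 5026)/(-6538)) = 528*(4486*(-1/6538)) = 528*(-2243/3269) = -1184304/3269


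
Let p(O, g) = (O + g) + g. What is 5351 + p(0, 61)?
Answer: 5473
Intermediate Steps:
p(O, g) = O + 2*g
5351 + p(0, 61) = 5351 + (0 + 2*61) = 5351 + (0 + 122) = 5351 + 122 = 5473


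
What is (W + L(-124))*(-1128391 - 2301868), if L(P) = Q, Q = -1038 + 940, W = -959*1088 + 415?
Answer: 3578017406425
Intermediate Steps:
W = -1042977 (W = -1043392 + 415 = -1042977)
Q = -98
L(P) = -98
(W + L(-124))*(-1128391 - 2301868) = (-1042977 - 98)*(-1128391 - 2301868) = -1043075*(-3430259) = 3578017406425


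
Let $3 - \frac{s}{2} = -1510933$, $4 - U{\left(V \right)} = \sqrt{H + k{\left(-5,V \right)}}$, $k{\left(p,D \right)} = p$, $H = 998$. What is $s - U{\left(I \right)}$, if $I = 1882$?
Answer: $3021868 + \sqrt{993} \approx 3.0219 \cdot 10^{6}$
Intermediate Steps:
$U{\left(V \right)} = 4 - \sqrt{993}$ ($U{\left(V \right)} = 4 - \sqrt{998 - 5} = 4 - \sqrt{993}$)
$s = 3021872$ ($s = 6 - -3021866 = 6 + 3021866 = 3021872$)
$s - U{\left(I \right)} = 3021872 - \left(4 - \sqrt{993}\right) = 3021868 + \sqrt{993}$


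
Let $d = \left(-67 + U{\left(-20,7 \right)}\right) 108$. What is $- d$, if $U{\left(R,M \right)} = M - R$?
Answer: $4320$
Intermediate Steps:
$d = -4320$ ($d = \left(-67 + \left(7 - -20\right)\right) 108 = \left(-67 + \left(7 + 20\right)\right) 108 = \left(-67 + 27\right) 108 = \left(-40\right) 108 = -4320$)
$- d = \left(-1\right) \left(-4320\right) = 4320$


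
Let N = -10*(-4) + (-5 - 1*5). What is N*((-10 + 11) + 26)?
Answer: 810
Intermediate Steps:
N = 30 (N = 40 + (-5 - 5) = 40 - 10 = 30)
N*((-10 + 11) + 26) = 30*((-10 + 11) + 26) = 30*(1 + 26) = 30*27 = 810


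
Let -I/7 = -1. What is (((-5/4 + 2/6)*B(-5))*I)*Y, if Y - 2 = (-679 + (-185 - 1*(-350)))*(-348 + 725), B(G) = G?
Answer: -6216980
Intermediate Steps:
I = 7 (I = -7*(-1) = 7)
Y = -193776 (Y = 2 + (-679 + (-185 - 1*(-350)))*(-348 + 725) = 2 + (-679 + (-185 + 350))*377 = 2 + (-679 + 165)*377 = 2 - 514*377 = 2 - 193778 = -193776)
(((-5/4 + 2/6)*B(-5))*I)*Y = (((-5/4 + 2/6)*(-5))*7)*(-193776) = (((-5*1/4 + 2*(1/6))*(-5))*7)*(-193776) = (((-5/4 + 1/3)*(-5))*7)*(-193776) = (-11/12*(-5)*7)*(-193776) = ((55/12)*7)*(-193776) = (385/12)*(-193776) = -6216980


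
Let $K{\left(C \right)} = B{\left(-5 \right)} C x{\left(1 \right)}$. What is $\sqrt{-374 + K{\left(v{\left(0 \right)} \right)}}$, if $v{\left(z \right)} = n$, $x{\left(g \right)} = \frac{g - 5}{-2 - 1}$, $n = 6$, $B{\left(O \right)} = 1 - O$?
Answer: $i \sqrt{326} \approx 18.055 i$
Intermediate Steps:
$x{\left(g \right)} = \frac{5}{3} - \frac{g}{3}$ ($x{\left(g \right)} = \frac{-5 + g}{-3} = \left(-5 + g\right) \left(- \frac{1}{3}\right) = \frac{5}{3} - \frac{g}{3}$)
$v{\left(z \right)} = 6$
$K{\left(C \right)} = 8 C$ ($K{\left(C \right)} = \left(1 - -5\right) C \left(\frac{5}{3} - \frac{1}{3}\right) = \left(1 + 5\right) C \left(\frac{5}{3} - \frac{1}{3}\right) = 6 C \frac{4}{3} = 8 C$)
$\sqrt{-374 + K{\left(v{\left(0 \right)} \right)}} = \sqrt{-374 + 8 \cdot 6} = \sqrt{-374 + 48} = \sqrt{-326} = i \sqrt{326}$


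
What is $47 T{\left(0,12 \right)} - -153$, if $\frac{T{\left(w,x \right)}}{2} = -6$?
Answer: $-411$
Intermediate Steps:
$T{\left(w,x \right)} = -12$ ($T{\left(w,x \right)} = 2 \left(-6\right) = -12$)
$47 T{\left(0,12 \right)} - -153 = 47 \left(-12\right) - -153 = -564 + 153 = -411$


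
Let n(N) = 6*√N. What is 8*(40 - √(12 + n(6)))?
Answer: 320 - 8*√(12 + 6*√6) ≈ 278.66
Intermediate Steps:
8*(40 - √(12 + n(6))) = 8*(40 - √(12 + 6*√6)) = 320 - 8*√(12 + 6*√6)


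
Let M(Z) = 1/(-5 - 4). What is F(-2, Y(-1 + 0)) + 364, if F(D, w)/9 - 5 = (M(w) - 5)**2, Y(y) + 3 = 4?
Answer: 5797/9 ≈ 644.11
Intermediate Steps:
M(Z) = -1/9 (M(Z) = 1/(-9) = -1/9)
Y(y) = 1 (Y(y) = -3 + 4 = 1)
F(D, w) = 2521/9 (F(D, w) = 45 + 9*(-1/9 - 5)**2 = 45 + 9*(-46/9)**2 = 45 + 9*(2116/81) = 45 + 2116/9 = 2521/9)
F(-2, Y(-1 + 0)) + 364 = 2521/9 + 364 = 5797/9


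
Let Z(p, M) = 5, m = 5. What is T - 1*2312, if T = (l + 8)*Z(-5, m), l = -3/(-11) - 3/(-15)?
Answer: -24966/11 ≈ -2269.6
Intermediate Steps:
l = 26/55 (l = -3*(-1/11) - 3*(-1/15) = 3/11 + ⅕ = 26/55 ≈ 0.47273)
T = 466/11 (T = (26/55 + 8)*5 = (466/55)*5 = 466/11 ≈ 42.364)
T - 1*2312 = 466/11 - 1*2312 = 466/11 - 2312 = -24966/11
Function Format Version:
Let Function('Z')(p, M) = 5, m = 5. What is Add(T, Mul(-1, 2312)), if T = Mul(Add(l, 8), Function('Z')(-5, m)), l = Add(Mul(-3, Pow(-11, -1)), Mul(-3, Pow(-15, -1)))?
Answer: Rational(-24966, 11) ≈ -2269.6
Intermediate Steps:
l = Rational(26, 55) (l = Add(Mul(-3, Rational(-1, 11)), Mul(-3, Rational(-1, 15))) = Add(Rational(3, 11), Rational(1, 5)) = Rational(26, 55) ≈ 0.47273)
T = Rational(466, 11) (T = Mul(Add(Rational(26, 55), 8), 5) = Mul(Rational(466, 55), 5) = Rational(466, 11) ≈ 42.364)
Add(T, Mul(-1, 2312)) = Add(Rational(466, 11), Mul(-1, 2312)) = Add(Rational(466, 11), -2312) = Rational(-24966, 11)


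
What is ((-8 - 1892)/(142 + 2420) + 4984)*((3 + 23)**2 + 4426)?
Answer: 32568892508/1281 ≈ 2.5425e+7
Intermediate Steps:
((-8 - 1892)/(142 + 2420) + 4984)*((3 + 23)**2 + 4426) = (-1900/2562 + 4984)*(26**2 + 4426) = (-1900*1/2562 + 4984)*(676 + 4426) = (-950/1281 + 4984)*5102 = (6383554/1281)*5102 = 32568892508/1281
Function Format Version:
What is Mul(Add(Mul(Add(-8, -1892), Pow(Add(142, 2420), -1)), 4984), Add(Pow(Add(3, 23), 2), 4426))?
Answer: Rational(32568892508, 1281) ≈ 2.5425e+7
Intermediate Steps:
Mul(Add(Mul(Add(-8, -1892), Pow(Add(142, 2420), -1)), 4984), Add(Pow(Add(3, 23), 2), 4426)) = Mul(Add(Mul(-1900, Pow(2562, -1)), 4984), Add(Pow(26, 2), 4426)) = Mul(Add(Mul(-1900, Rational(1, 2562)), 4984), Add(676, 4426)) = Mul(Add(Rational(-950, 1281), 4984), 5102) = Mul(Rational(6383554, 1281), 5102) = Rational(32568892508, 1281)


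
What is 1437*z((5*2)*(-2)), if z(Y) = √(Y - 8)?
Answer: 2874*I*√7 ≈ 7603.9*I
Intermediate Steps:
z(Y) = √(-8 + Y)
1437*z((5*2)*(-2)) = 1437*√(-8 + (5*2)*(-2)) = 1437*√(-8 + 10*(-2)) = 1437*√(-8 - 20) = 1437*√(-28) = 1437*(2*I*√7) = 2874*I*√7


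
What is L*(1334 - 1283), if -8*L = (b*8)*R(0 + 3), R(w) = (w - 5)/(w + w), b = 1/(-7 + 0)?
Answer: -17/7 ≈ -2.4286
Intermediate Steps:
b = -⅐ (b = 1/(-7) = -⅐ ≈ -0.14286)
R(w) = (-5 + w)/(2*w) (R(w) = (-5 + w)/((2*w)) = (-5 + w)*(1/(2*w)) = (-5 + w)/(2*w))
L = -1/21 (L = -(-⅐*8)*(-5 + (0 + 3))/(2*(0 + 3))/8 = -(-1)*(½)*(-5 + 3)/3/7 = -(-1)*(½)*(⅓)*(-2)/7 = -(-1)*(-1)/(7*3) = -⅛*8/21 = -1/21 ≈ -0.047619)
L*(1334 - 1283) = -(1334 - 1283)/21 = -1/21*51 = -17/7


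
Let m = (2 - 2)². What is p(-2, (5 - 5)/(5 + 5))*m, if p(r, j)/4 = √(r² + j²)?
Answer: 0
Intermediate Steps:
p(r, j) = 4*√(j² + r²) (p(r, j) = 4*√(r² + j²) = 4*√(j² + r²))
m = 0 (m = 0² = 0)
p(-2, (5 - 5)/(5 + 5))*m = (4*√(((5 - 5)/(5 + 5))² + (-2)²))*0 = (4*√((0/10)² + 4))*0 = (4*√((0*(⅒))² + 4))*0 = (4*√(0² + 4))*0 = (4*√(0 + 4))*0 = (4*√4)*0 = (4*2)*0 = 8*0 = 0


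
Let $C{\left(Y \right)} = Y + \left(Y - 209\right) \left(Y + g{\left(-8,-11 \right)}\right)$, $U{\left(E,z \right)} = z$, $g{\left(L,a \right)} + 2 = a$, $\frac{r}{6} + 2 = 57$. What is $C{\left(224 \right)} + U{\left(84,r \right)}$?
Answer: $3719$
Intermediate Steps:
$r = 330$ ($r = -12 + 6 \cdot 57 = -12 + 342 = 330$)
$g{\left(L,a \right)} = -2 + a$
$C{\left(Y \right)} = Y + \left(-209 + Y\right) \left(-13 + Y\right)$ ($C{\left(Y \right)} = Y + \left(Y - 209\right) \left(Y - 13\right) = Y + \left(-209 + Y\right) \left(Y - 13\right) = Y + \left(-209 + Y\right) \left(-13 + Y\right)$)
$C{\left(224 \right)} + U{\left(84,r \right)} = \left(2717 + 224^{2} - 49504\right) + 330 = \left(2717 + 50176 - 49504\right) + 330 = 3389 + 330 = 3719$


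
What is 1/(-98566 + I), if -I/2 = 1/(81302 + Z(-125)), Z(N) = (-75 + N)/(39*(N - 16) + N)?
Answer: -57155331/5633572356752 ≈ -1.0145e-5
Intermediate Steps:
Z(N) = (-75 + N)/(-624 + 40*N) (Z(N) = (-75 + N)/(39*(-16 + N) + N) = (-75 + N)/((-624 + 39*N) + N) = (-75 + N)/(-624 + 40*N))
I = -1406/57155331 (I = -2/(81302 + (-75 - 125)/(8*(-78 + 5*(-125)))) = -2/(81302 + (⅛)*(-200)/(-78 - 625)) = -2/(81302 + (⅛)*(-200)/(-703)) = -2/(81302 + (⅛)*(-1/703)*(-200)) = -2/(81302 + 25/703) = -2/57155331/703 = -2*703/57155331 = -1406/57155331 ≈ -2.4600e-5)
1/(-98566 + I) = 1/(-98566 - 1406/57155331) = 1/(-5633572356752/57155331) = -57155331/5633572356752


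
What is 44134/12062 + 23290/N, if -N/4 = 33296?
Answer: 1399254669/401616352 ≈ 3.4841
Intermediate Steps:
N = -133184 (N = -4*33296 = -133184)
44134/12062 + 23290/N = 44134/12062 + 23290/(-133184) = 44134*(1/12062) + 23290*(-1/133184) = 22067/6031 - 11645/66592 = 1399254669/401616352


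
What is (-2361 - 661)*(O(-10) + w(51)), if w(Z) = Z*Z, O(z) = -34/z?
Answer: -39352484/5 ≈ -7.8705e+6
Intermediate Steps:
w(Z) = Z**2
(-2361 - 661)*(O(-10) + w(51)) = (-2361 - 661)*(-34/(-10) + 51**2) = -3022*(-34*(-1/10) + 2601) = -3022*(17/5 + 2601) = -3022*13022/5 = -39352484/5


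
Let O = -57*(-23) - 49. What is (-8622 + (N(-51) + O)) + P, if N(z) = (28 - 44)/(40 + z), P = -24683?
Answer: -352457/11 ≈ -32042.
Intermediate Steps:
O = 1262 (O = 1311 - 49 = 1262)
N(z) = -16/(40 + z)
(-8622 + (N(-51) + O)) + P = (-8622 + (-16/(40 - 51) + 1262)) - 24683 = (-8622 + (-16/(-11) + 1262)) - 24683 = (-8622 + (-16*(-1/11) + 1262)) - 24683 = (-8622 + (16/11 + 1262)) - 24683 = (-8622 + 13898/11) - 24683 = -80944/11 - 24683 = -352457/11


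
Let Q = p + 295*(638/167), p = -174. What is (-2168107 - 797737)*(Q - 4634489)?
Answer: 2294971602746284/167 ≈ 1.3742e+13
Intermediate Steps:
Q = 159152/167 (Q = -174 + 295*(638/167) = -174 + 188210/167 = 159152/167 ≈ 953.01)
(-2168107 - 797737)*(Q - 4634489) = (-2168107 - 797737)*(159152/167 - 4634489) = -2965844*(-773800511/167) = 2294971602746284/167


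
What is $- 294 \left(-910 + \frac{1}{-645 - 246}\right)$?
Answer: $\frac{79459478}{297} \approx 2.6754 \cdot 10^{5}$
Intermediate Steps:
$- 294 \left(-910 + \frac{1}{-645 - 246}\right) = - 294 \left(-910 + \frac{1}{-891}\right) = - 294 \left(-910 - \frac{1}{891}\right) = \left(-294\right) \left(- \frac{810811}{891}\right) = \frac{79459478}{297}$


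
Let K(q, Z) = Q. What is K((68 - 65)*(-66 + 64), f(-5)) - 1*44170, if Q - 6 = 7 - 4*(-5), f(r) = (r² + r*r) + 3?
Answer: -44137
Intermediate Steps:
f(r) = 3 + 2*r² (f(r) = (r² + r²) + 3 = 2*r² + 3 = 3 + 2*r²)
Q = 33 (Q = 6 + (7 - 4*(-5)) = 6 + (7 + 20) = 6 + 27 = 33)
K(q, Z) = 33
K((68 - 65)*(-66 + 64), f(-5)) - 1*44170 = 33 - 1*44170 = 33 - 44170 = -44137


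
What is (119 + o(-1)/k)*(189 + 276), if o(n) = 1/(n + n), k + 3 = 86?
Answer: 9185145/166 ≈ 55332.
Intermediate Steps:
k = 83 (k = -3 + 86 = 83)
o(n) = 1/(2*n)
(119 + o(-1)/k)*(189 + 276) = (119 + ((1/2)/(-1))/83)*(189 + 276) = (119 + ((1/2)*(-1))*(1/83))*465 = (119 - 1/2*1/83)*465 = (119 - 1/166)*465 = (19753/166)*465 = 9185145/166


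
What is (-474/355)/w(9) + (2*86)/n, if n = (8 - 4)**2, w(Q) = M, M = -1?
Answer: 17161/1420 ≈ 12.085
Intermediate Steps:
w(Q) = -1
n = 16 (n = 4**2 = 16)
(-474/355)/w(9) + (2*86)/n = -474/355/(-1) + (2*86)/16 = -474*1/355*(-1) + 172*(1/16) = -474/355*(-1) + 43/4 = 474/355 + 43/4 = 17161/1420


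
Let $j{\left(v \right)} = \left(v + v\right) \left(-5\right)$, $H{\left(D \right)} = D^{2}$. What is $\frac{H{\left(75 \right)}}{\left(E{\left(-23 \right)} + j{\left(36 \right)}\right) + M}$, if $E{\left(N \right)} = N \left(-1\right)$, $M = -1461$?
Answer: $- \frac{5625}{1798} \approx -3.1285$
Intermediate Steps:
$E{\left(N \right)} = - N$
$j{\left(v \right)} = - 10 v$ ($j{\left(v \right)} = 2 v \left(-5\right) = - 10 v$)
$\frac{H{\left(75 \right)}}{\left(E{\left(-23 \right)} + j{\left(36 \right)}\right) + M} = \frac{75^{2}}{\left(\left(-1\right) \left(-23\right) - 360\right) - 1461} = \frac{5625}{\left(23 - 360\right) - 1461} = \frac{5625}{-337 - 1461} = \frac{5625}{-1798} = 5625 \left(- \frac{1}{1798}\right) = - \frac{5625}{1798}$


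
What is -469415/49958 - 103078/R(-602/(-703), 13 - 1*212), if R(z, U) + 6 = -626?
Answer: 1213225111/7893364 ≈ 153.70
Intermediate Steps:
R(z, U) = -632 (R(z, U) = -6 - 626 = -632)
-469415/49958 - 103078/R(-602/(-703), 13 - 1*212) = -469415/49958 - 103078/(-632) = -469415*1/49958 - 103078*(-1/632) = -469415/49958 + 51539/316 = 1213225111/7893364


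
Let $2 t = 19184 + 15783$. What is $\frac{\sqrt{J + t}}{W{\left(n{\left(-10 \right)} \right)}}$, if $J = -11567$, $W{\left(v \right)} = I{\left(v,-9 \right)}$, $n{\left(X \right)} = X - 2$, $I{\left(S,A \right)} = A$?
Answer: $- \frac{\sqrt{23666}}{18} \approx -8.5465$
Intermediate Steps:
$n{\left(X \right)} = -2 + X$ ($n{\left(X \right)} = X - 2 = -2 + X$)
$W{\left(v \right)} = -9$
$t = \frac{34967}{2}$ ($t = \frac{19184 + 15783}{2} = \frac{1}{2} \cdot 34967 = \frac{34967}{2} \approx 17484.0$)
$\frac{\sqrt{J + t}}{W{\left(n{\left(-10 \right)} \right)}} = \frac{\sqrt{-11567 + \frac{34967}{2}}}{-9} = \sqrt{\frac{11833}{2}} \left(- \frac{1}{9}\right) = \frac{\sqrt{23666}}{2} \left(- \frac{1}{9}\right) = - \frac{\sqrt{23666}}{18}$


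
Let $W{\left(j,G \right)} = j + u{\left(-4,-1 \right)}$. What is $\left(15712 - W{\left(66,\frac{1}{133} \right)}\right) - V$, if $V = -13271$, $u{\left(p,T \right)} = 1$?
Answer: $28916$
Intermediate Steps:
$W{\left(j,G \right)} = 1 + j$ ($W{\left(j,G \right)} = j + 1 = 1 + j$)
$\left(15712 - W{\left(66,\frac{1}{133} \right)}\right) - V = \left(15712 - \left(1 + 66\right)\right) - -13271 = \left(15712 - 67\right) + 13271 = 15645 + 13271 = 28916$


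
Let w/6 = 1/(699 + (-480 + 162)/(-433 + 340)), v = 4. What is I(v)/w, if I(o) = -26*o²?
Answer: -4529200/93 ≈ -48701.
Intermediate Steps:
w = 186/21775 (w = 6/(699 + (-480 + 162)/(-433 + 340)) = 6/(699 - 318/(-93)) = 6/(699 - 318*(-1/93)) = 6/(699 + 106/31) = 6/(21775/31) = 6*(31/21775) = 186/21775 ≈ 0.0085419)
I(v)/w = (-26*4²)/(186/21775) = -26*16*(21775/186) = -416*21775/186 = -4529200/93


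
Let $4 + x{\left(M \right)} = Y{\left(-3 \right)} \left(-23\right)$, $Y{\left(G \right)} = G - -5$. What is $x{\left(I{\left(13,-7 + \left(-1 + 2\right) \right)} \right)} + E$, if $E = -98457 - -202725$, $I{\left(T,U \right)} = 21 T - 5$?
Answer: $104218$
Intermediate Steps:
$Y{\left(G \right)} = 5 + G$ ($Y{\left(G \right)} = G + 5 = 5 + G$)
$I{\left(T,U \right)} = -5 + 21 T$
$x{\left(M \right)} = -50$ ($x{\left(M \right)} = -4 + \left(5 - 3\right) \left(-23\right) = -4 + 2 \left(-23\right) = -4 - 46 = -50$)
$E = 104268$ ($E = -98457 + 202725 = 104268$)
$x{\left(I{\left(13,-7 + \left(-1 + 2\right) \right)} \right)} + E = -50 + 104268 = 104218$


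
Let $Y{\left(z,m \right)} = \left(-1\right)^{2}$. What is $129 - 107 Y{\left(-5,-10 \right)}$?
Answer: $22$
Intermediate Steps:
$Y{\left(z,m \right)} = 1$
$129 - 107 Y{\left(-5,-10 \right)} = 129 - 107 = 22$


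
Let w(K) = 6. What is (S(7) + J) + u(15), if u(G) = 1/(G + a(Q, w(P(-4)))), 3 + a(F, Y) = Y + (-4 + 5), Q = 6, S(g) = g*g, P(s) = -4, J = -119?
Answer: -1329/19 ≈ -69.947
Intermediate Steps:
S(g) = g**2
a(F, Y) = -2 + Y (a(F, Y) = -3 + (Y + (-4 + 5)) = -3 + (Y + 1) = -3 + (1 + Y) = -2 + Y)
u(G) = 1/(4 + G) (u(G) = 1/(G + (-2 + 6)) = 1/(G + 4) = 1/(4 + G))
(S(7) + J) + u(15) = (7**2 - 119) + 1/(4 + 15) = (49 - 119) + 1/19 = -70 + 1/19 = -1329/19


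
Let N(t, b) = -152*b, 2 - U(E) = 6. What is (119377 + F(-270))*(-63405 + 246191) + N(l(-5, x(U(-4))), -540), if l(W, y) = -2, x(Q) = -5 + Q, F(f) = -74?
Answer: 21807000238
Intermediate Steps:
U(E) = -4 (U(E) = 2 - 1*6 = 2 - 6 = -4)
(119377 + F(-270))*(-63405 + 246191) + N(l(-5, x(U(-4))), -540) = (119377 - 74)*(-63405 + 246191) - 152*(-540) = 119303*182786 + 82080 = 21806918158 + 82080 = 21807000238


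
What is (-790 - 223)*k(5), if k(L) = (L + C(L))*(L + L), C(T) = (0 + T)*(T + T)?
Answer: -557150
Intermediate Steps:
C(T) = 2*T² (C(T) = T*(2*T) = 2*T²)
k(L) = 2*L*(L + 2*L²) (k(L) = (L + 2*L²)*(L + L) = (L + 2*L²)*(2*L) = 2*L*(L + 2*L²))
(-790 - 223)*k(5) = (-790 - 223)*(5²*(2 + 4*5)) = -25325*(2 + 20) = -25325*22 = -1013*550 = -557150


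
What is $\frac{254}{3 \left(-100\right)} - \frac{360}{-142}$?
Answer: $\frac{17983}{10650} \approx 1.6885$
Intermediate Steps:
$\frac{254}{3 \left(-100\right)} - \frac{360}{-142} = \frac{254}{-300} - - \frac{180}{71} = 254 \left(- \frac{1}{300}\right) + \frac{180}{71} = - \frac{127}{150} + \frac{180}{71} = \frac{17983}{10650}$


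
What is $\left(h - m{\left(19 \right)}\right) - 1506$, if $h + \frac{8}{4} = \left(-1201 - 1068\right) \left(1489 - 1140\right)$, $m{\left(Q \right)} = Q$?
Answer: $-793408$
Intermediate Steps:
$h = -791883$ ($h = -2 + \left(-1201 - 1068\right) \left(1489 - 1140\right) = -2 - 791881 = -791883$)
$\left(h - m{\left(19 \right)}\right) - 1506 = \left(-791883 - 19\right) - 1506 = -791902 - 1506 = -793408$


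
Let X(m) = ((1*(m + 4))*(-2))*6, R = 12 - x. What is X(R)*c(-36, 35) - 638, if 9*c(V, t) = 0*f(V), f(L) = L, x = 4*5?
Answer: -638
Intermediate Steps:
x = 20
R = -8 (R = 12 - 1*20 = 12 - 20 = -8)
c(V, t) = 0 (c(V, t) = (0*V)/9 = (1/9)*0 = 0)
X(m) = -48 - 12*m (X(m) = ((1*(4 + m))*(-2))*6 = ((4 + m)*(-2))*6 = (-8 - 2*m)*6 = -48 - 12*m)
X(R)*c(-36, 35) - 638 = (-48 - 12*(-8))*0 - 638 = (-48 + 96)*0 - 638 = 48*0 - 638 = 0 - 638 = -638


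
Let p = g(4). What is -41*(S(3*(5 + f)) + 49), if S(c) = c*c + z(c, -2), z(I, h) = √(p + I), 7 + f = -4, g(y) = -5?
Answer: -15293 - 41*I*√23 ≈ -15293.0 - 196.63*I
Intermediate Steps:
f = -11 (f = -7 - 4 = -11)
p = -5
z(I, h) = √(-5 + I)
S(c) = c² + √(-5 + c) (S(c) = c*c + √(-5 + c) = c² + √(-5 + c))
-41*(S(3*(5 + f)) + 49) = -41*(((3*(5 - 11))² + √(-5 + 3*(5 - 11))) + 49) = -41*(((3*(-6))² + √(-5 + 3*(-6))) + 49) = -41*(((-18)² + √(-5 - 18)) + 49) = -41*((324 + √(-23)) + 49) = -41*((324 + I*√23) + 49) = -41*(373 + I*√23) = -15293 - 41*I*√23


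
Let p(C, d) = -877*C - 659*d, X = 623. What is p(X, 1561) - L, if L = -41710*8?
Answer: -1241390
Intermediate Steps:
L = -333680
p(X, 1561) - L = (-877*623 - 659*1561) - 1*(-333680) = (-546371 - 1028699) + 333680 = -1575070 + 333680 = -1241390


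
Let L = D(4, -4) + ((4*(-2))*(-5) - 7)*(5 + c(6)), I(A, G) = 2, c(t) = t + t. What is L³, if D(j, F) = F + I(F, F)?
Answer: 174676879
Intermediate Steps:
c(t) = 2*t
D(j, F) = 2 + F (D(j, F) = F + 2 = 2 + F)
L = 559 (L = (2 - 4) + ((4*(-2))*(-5) - 7)*(5 + 2*6) = -2 + (-8*(-5) - 7)*(5 + 12) = -2 + (40 - 7)*17 = -2 + 33*17 = -2 + 561 = 559)
L³ = 559³ = 174676879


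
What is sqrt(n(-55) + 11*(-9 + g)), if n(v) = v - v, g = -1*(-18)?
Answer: 3*sqrt(11) ≈ 9.9499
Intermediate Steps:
g = 18
n(v) = 0
sqrt(n(-55) + 11*(-9 + g)) = sqrt(0 + 11*(-9 + 18)) = sqrt(0 + 11*9) = sqrt(0 + 99) = sqrt(99) = 3*sqrt(11)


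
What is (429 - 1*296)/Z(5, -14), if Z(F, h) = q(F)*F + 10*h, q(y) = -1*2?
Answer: -133/150 ≈ -0.88667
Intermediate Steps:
q(y) = -2
Z(F, h) = -2*F + 10*h
(429 - 1*296)/Z(5, -14) = (429 - 1*296)/(-2*5 + 10*(-14)) = (429 - 296)/(-10 - 140) = 133/(-150) = 133*(-1/150) = -133/150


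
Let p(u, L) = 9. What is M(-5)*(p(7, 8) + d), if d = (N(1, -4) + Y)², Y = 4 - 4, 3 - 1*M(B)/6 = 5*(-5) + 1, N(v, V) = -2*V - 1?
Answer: 9396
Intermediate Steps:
N(v, V) = -1 - 2*V
M(B) = 162 (M(B) = 18 - 6*(5*(-5) + 1) = 18 - 6*(-25 + 1) = 18 - 6*(-24) = 18 + 144 = 162)
Y = 0
d = 49 (d = ((-1 - 2*(-4)) + 0)² = ((-1 + 8) + 0)² = (7 + 0)² = 7² = 49)
M(-5)*(p(7, 8) + d) = 162*(9 + 49) = 162*58 = 9396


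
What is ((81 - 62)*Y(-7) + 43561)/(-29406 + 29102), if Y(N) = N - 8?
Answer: -10819/76 ≈ -142.36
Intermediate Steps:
Y(N) = -8 + N
((81 - 62)*Y(-7) + 43561)/(-29406 + 29102) = ((81 - 62)*(-8 - 7) + 43561)/(-29406 + 29102) = (19*(-15) + 43561)/(-304) = (-285 + 43561)*(-1/304) = 43276*(-1/304) = -10819/76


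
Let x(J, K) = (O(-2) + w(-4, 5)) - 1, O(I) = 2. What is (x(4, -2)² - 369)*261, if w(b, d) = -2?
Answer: -96048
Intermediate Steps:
x(J, K) = -1 (x(J, K) = (2 - 2) - 1 = 0 - 1 = -1)
(x(4, -2)² - 369)*261 = ((-1)² - 369)*261 = (1 - 369)*261 = -368*261 = -96048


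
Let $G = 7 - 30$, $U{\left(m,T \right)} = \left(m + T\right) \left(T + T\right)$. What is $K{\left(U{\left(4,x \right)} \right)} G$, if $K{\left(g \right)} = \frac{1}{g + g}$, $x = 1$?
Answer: $- \frac{23}{20} \approx -1.15$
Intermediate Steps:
$U{\left(m,T \right)} = 2 T \left(T + m\right)$ ($U{\left(m,T \right)} = \left(T + m\right) 2 T = 2 T \left(T + m\right)$)
$K{\left(g \right)} = \frac{1}{2 g}$
$G = -23$
$K{\left(U{\left(4,x \right)} \right)} G = \frac{1}{2 \cdot 2 \cdot 1 \left(1 + 4\right)} \left(-23\right) = \frac{1}{2 \cdot 2 \cdot 1 \cdot 5} \left(-23\right) = \frac{1}{2 \cdot 10} \left(-23\right) = \frac{1}{2} \cdot \frac{1}{10} \left(-23\right) = \frac{1}{20} \left(-23\right) = - \frac{23}{20}$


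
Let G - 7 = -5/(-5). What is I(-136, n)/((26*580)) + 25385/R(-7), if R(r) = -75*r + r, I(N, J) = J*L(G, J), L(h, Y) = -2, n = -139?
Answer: 95737451/1952860 ≈ 49.024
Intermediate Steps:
G = 8 (G = 7 - 5/(-5) = 7 - 5*(-1/5) = 7 + 1 = 8)
I(N, J) = -2*J (I(N, J) = J*(-2) = -2*J)
R(r) = -74*r
I(-136, n)/((26*580)) + 25385/R(-7) = (-2*(-139))/((26*580)) + 25385/((-74*(-7))) = 278/15080 + 25385/518 = 278*(1/15080) + 25385*(1/518) = 139/7540 + 25385/518 = 95737451/1952860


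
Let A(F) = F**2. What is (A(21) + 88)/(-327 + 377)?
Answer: 529/50 ≈ 10.580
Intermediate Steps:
(A(21) + 88)/(-327 + 377) = (21**2 + 88)/(-327 + 377) = (441 + 88)/50 = 529*(1/50) = 529/50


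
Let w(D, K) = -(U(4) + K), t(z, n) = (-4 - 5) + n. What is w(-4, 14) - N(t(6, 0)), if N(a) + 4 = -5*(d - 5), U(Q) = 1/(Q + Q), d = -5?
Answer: -481/8 ≈ -60.125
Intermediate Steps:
t(z, n) = -9 + n
U(Q) = 1/(2*Q)
w(D, K) = -⅛ - K (w(D, K) = -((½)/4 + K) = -((½)*(¼) + K) = -(⅛ + K) = -⅛ - K)
N(a) = 46 (N(a) = -4 - 5*(-5 - 5) = -4 - 5*(-10) = -4 + 50 = 46)
w(-4, 14) - N(t(6, 0)) = (-⅛ - 1*14) - 1*46 = (-⅛ - 14) - 46 = -113/8 - 46 = -481/8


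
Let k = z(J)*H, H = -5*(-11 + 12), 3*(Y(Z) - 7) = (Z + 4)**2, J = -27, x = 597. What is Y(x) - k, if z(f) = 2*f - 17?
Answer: 360157/3 ≈ 1.2005e+5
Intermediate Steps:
Y(Z) = 7 + (4 + Z)**2/3 (Y(Z) = 7 + (Z + 4)**2/3 = 7 + (4 + Z)**2/3)
z(f) = -17 + 2*f
H = -5 (H = -5*1 = -5)
k = 355 (k = (-17 + 2*(-27))*(-5) = (-17 - 54)*(-5) = -71*(-5) = 355)
Y(x) - k = (7 + (4 + 597)**2/3) - 1*355 = (7 + (1/3)*601**2) - 355 = (7 + (1/3)*361201) - 355 = (7 + 361201/3) - 355 = 361222/3 - 355 = 360157/3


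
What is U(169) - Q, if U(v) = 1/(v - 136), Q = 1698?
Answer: -56033/33 ≈ -1698.0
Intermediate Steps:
U(v) = 1/(-136 + v)
U(169) - Q = 1/(-136 + 169) - 1*1698 = 1/33 - 1698 = -56033/33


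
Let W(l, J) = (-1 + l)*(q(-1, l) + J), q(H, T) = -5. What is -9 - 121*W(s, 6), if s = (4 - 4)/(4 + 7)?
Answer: 112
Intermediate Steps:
s = 0 (s = 0/11 = 0*(1/11) = 0)
W(l, J) = (-1 + l)*(-5 + J)
-9 - 121*W(s, 6) = -9 - 121*(5 - 1*6 - 5*0 + 6*0) = -9 - 121*(5 - 6 + 0 + 0) = -9 - 121*(-1) = -9 + 121 = 112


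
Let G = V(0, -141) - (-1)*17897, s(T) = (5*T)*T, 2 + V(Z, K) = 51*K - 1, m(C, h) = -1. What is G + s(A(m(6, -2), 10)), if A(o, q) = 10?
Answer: 11203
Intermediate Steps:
V(Z, K) = -3 + 51*K (V(Z, K) = -2 + (51*K - 1) = -2 + (-1 + 51*K) = -3 + 51*K)
s(T) = 5*T**2
G = 10703 (G = (-3 + 51*(-141)) - (-1)*17897 = (-3 - 7191) - 1*(-17897) = -7194 + 17897 = 10703)
G + s(A(m(6, -2), 10)) = 10703 + 5*10**2 = 10703 + 5*100 = 10703 + 500 = 11203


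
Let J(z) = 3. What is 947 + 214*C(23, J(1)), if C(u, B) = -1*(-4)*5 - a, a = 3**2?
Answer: 3301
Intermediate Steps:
a = 9
C(u, B) = 11 (C(u, B) = -1*(-4)*5 - 1*9 = 4*5 - 9 = 20 - 9 = 11)
947 + 214*C(23, J(1)) = 947 + 214*11 = 947 + 2354 = 3301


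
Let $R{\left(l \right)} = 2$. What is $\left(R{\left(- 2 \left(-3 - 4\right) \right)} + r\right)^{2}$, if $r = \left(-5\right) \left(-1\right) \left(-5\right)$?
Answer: $529$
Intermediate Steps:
$r = -25$ ($r = 5 \left(-5\right) = -25$)
$\left(R{\left(- 2 \left(-3 - 4\right) \right)} + r\right)^{2} = \left(2 - 25\right)^{2} = \left(-23\right)^{2} = 529$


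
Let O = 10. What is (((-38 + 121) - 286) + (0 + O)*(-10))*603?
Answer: -182709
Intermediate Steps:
(((-38 + 121) - 286) + (0 + O)*(-10))*603 = (((-38 + 121) - 286) + (0 + 10)*(-10))*603 = ((83 - 286) + 10*(-10))*603 = (-203 - 100)*603 = -303*603 = -182709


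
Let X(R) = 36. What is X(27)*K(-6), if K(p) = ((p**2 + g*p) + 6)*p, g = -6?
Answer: -16848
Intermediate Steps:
K(p) = p*(6 + p**2 - 6*p) (K(p) = ((p**2 - 6*p) + 6)*p = (6 + p**2 - 6*p)*p = p*(6 + p**2 - 6*p))
X(27)*K(-6) = 36*(-6*(6 + (-6)**2 - 6*(-6))) = 36*(-6*(6 + 36 + 36)) = 36*(-6*78) = 36*(-468) = -16848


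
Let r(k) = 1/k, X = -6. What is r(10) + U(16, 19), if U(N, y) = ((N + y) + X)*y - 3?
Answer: 5481/10 ≈ 548.10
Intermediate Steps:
U(N, y) = -3 + y*(-6 + N + y) (U(N, y) = ((N + y) - 6)*y - 3 = (-6 + N + y)*y - 3 = y*(-6 + N + y) - 3 = -3 + y*(-6 + N + y))
r(10) + U(16, 19) = 1/10 + (-3 + 19² - 6*19 + 16*19) = ⅒ + (-3 + 361 - 114 + 304) = ⅒ + 548 = 5481/10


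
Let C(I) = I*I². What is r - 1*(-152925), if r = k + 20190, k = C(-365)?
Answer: -48454010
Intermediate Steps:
C(I) = I³
k = -48627125 (k = (-365)³ = -48627125)
r = -48606935 (r = -48627125 + 20190 = -48606935)
r - 1*(-152925) = -48606935 - 1*(-152925) = -48606935 + 152925 = -48454010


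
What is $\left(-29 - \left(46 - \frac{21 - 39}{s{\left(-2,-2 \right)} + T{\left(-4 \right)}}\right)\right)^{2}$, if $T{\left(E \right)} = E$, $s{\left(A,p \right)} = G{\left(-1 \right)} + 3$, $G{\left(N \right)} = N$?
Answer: $4356$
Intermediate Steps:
$s{\left(A,p \right)} = 2$ ($s{\left(A,p \right)} = -1 + 3 = 2$)
$\left(-29 - \left(46 - \frac{21 - 39}{s{\left(-2,-2 \right)} + T{\left(-4 \right)}}\right)\right)^{2} = \left(-29 - \left(46 - \frac{21 - 39}{2 - 4}\right)\right)^{2} = \left(-29 - \left(46 + \frac{18}{-2}\right)\right)^{2} = \left(-29 - 37\right)^{2} = \left(-66\right)^{2} = 4356$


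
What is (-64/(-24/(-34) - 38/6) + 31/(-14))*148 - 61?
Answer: 53073/41 ≈ 1294.5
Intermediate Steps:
(-64/(-24/(-34) - 38/6) + 31/(-14))*148 - 61 = (-64/(-24*(-1/34) - 38*⅙) + 31*(-1/14))*148 - 61 = (-64/(12/17 - 19/3) - 31/14)*148 - 61 = (-64/(-287/51) - 31/14)*148 - 61 = (-64*(-51/287) - 31/14)*148 - 61 = (3264/287 - 31/14)*148 - 61 = (751/82)*148 - 61 = 55574/41 - 61 = 53073/41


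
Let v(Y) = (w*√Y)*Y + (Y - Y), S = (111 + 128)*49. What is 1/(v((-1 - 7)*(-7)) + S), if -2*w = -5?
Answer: 239/2776529 - 40*√14/19435703 ≈ 7.8378e-5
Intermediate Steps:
w = 5/2 (w = -½*(-5) = 5/2 ≈ 2.5000)
S = 11711 (S = 239*49 = 11711)
v(Y) = 5*Y^(3/2)/2 (v(Y) = (5*√Y/2)*Y + (Y - Y) = 5*Y^(3/2)/2 + 0 = 5*Y^(3/2)/2)
1/(v((-1 - 7)*(-7)) + S) = 1/(5*((-1 - 7)*(-7))^(3/2)/2 + 11711) = 1/(5*(-8*(-7))^(3/2)/2 + 11711) = 1/(5*56^(3/2)/2 + 11711) = 1/(5*(112*√14)/2 + 11711) = 1/(280*√14 + 11711) = 1/(11711 + 280*√14)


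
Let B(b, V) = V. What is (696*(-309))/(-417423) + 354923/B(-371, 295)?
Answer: 49405489103/41046595 ≈ 1203.6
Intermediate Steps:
(696*(-309))/(-417423) + 354923/B(-371, 295) = (696*(-309))/(-417423) + 354923/295 = -215064*(-1/417423) + 354923*(1/295) = 71688/139141 + 354923/295 = 49405489103/41046595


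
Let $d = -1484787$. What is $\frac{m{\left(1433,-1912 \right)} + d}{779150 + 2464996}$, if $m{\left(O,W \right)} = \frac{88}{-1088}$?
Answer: $- \frac{201931043}{441203856} \approx -0.45768$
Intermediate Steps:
$m{\left(O,W \right)} = - \frac{11}{136}$ ($m{\left(O,W \right)} = 88 \left(- \frac{1}{1088}\right) = - \frac{11}{136}$)
$\frac{m{\left(1433,-1912 \right)} + d}{779150 + 2464996} = \frac{- \frac{11}{136} - 1484787}{779150 + 2464996} = - \frac{201931043}{136 \cdot 3244146} = \left(- \frac{201931043}{136}\right) \frac{1}{3244146} = - \frac{201931043}{441203856}$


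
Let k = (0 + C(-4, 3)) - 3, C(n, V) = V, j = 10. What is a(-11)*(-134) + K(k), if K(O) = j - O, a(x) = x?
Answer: 1484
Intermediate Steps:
k = 0 (k = (0 + 3) - 3 = 3 - 3 = 0)
K(O) = 10 - O
a(-11)*(-134) + K(k) = -11*(-134) + (10 - 1*0) = 1474 + (10 + 0) = 1474 + 10 = 1484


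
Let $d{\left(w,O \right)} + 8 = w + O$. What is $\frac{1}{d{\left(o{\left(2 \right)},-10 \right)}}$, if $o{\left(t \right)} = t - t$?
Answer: $- \frac{1}{18} \approx -0.055556$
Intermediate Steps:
$o{\left(t \right)} = 0$
$d{\left(w,O \right)} = -8 + O + w$ ($d{\left(w,O \right)} = -8 + \left(w + O\right) = -8 + \left(O + w\right) = -8 + O + w$)
$\frac{1}{d{\left(o{\left(2 \right)},-10 \right)}} = \frac{1}{-8 - 10 + 0} = \frac{1}{-18} = - \frac{1}{18}$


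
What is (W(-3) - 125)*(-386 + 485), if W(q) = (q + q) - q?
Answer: -12672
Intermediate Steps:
W(q) = q (W(q) = 2*q - q = q)
(W(-3) - 125)*(-386 + 485) = (-3 - 125)*(-386 + 485) = -128*99 = -12672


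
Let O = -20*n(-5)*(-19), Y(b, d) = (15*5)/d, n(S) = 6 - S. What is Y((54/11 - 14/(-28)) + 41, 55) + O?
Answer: 45995/11 ≈ 4181.4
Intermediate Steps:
Y(b, d) = 75/d
O = 4180 (O = -20*(6 - 1*(-5))*(-19) = -20*(6 + 5)*(-19) = -20*11*(-19) = -220*(-19) = 4180)
Y((54/11 - 14/(-28)) + 41, 55) + O = 75/55 + 4180 = 75*(1/55) + 4180 = 15/11 + 4180 = 45995/11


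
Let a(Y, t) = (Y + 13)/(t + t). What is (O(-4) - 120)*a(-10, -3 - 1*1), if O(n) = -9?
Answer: 387/8 ≈ 48.375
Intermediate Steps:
a(Y, t) = (13 + Y)/(2*t) (a(Y, t) = (13 + Y)/((2*t)) = (13 + Y)*(1/(2*t)) = (13 + Y)/(2*t))
(O(-4) - 120)*a(-10, -3 - 1*1) = (-9 - 120)*((13 - 10)/(2*(-3 - 1*1))) = -129*3/(2*(-3 - 1)) = -129*3/(2*(-4)) = -129*(-1)*3/(2*4) = -129*(-3/8) = 387/8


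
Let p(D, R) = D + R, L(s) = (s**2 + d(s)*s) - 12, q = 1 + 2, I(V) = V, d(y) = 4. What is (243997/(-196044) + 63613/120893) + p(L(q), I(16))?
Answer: 575482099951/23700347292 ≈ 24.282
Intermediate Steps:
q = 3
L(s) = -12 + s**2 + 4*s (L(s) = (s**2 + 4*s) - 12 = -12 + s**2 + 4*s)
(243997/(-196044) + 63613/120893) + p(L(q), I(16)) = (243997/(-196044) + 63613/120893) + ((-12 + 3**2 + 4*3) + 16) = (243997*(-1/196044) + 63613*(1/120893)) + ((-12 + 9 + 12) + 16) = (-243997/196044 + 63613/120893) + (9 + 16) = -17026582349/23700347292 + 25 = 575482099951/23700347292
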